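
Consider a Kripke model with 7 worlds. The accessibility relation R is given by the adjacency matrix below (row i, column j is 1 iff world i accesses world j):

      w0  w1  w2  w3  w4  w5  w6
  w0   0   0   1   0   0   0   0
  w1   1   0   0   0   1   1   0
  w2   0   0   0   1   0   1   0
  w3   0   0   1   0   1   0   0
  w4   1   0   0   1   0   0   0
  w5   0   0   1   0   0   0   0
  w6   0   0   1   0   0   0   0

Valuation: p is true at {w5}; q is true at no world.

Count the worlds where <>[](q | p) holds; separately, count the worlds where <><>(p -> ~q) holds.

For <>[](q | p):
w0: successors {w2}; [](q | p) there: w2:F. ✗
w1: successors {w0, w4, w5}; [](q | p) there: w0:F, w4:F, w5:F. ✗
w2: successors {w3, w5}; [](q | p) there: w3:F, w5:F. ✗
w3: successors {w2, w4}; [](q | p) there: w2:F, w4:F. ✗
w4: successors {w0, w3}; [](q | p) there: w0:F, w3:F. ✗
w5: successors {w2}; [](q | p) there: w2:F. ✗
w6: successors {w2}; [](q | p) there: w2:F. ✗
— 0 worlds.
For <><>(p -> ~q):
w0: successors {w2}; <>(p -> ~q) there: w2:T. ✓
w1: successors {w0, w4, w5}; <>(p -> ~q) there: w0:T, w4:T, w5:T. ✓
w2: successors {w3, w5}; <>(p -> ~q) there: w3:T, w5:T. ✓
w3: successors {w2, w4}; <>(p -> ~q) there: w2:T, w4:T. ✓
w4: successors {w0, w3}; <>(p -> ~q) there: w0:T, w3:T. ✓
w5: successors {w2}; <>(p -> ~q) there: w2:T. ✓
w6: successors {w2}; <>(p -> ~q) there: w2:T. ✓
— 7 worlds.

0 and 7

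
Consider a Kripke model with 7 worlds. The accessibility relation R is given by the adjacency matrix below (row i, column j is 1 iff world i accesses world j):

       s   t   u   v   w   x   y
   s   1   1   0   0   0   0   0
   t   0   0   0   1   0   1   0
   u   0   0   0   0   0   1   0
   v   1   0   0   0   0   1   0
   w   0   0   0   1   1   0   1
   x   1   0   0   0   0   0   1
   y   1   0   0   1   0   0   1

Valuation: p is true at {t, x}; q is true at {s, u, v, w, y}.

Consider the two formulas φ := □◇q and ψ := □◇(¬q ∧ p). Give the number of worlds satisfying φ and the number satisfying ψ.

7 and 1

For □◇q:
s: successors {s, t}; ◇q there: s:T, t:T. ✓
t: successors {v, x}; ◇q there: v:T, x:T. ✓
u: successors {x}; ◇q there: x:T. ✓
v: successors {s, x}; ◇q there: s:T, x:T. ✓
w: successors {v, w, y}; ◇q there: v:T, w:T, y:T. ✓
x: successors {s, y}; ◇q there: s:T, y:T. ✓
y: successors {s, v, y}; ◇q there: s:T, v:T, y:T. ✓
— 7 worlds.
For □◇(¬q ∧ p):
s: successors {s, t}; ◇(¬q ∧ p) there: s:T, t:T. ✓
t: successors {v, x}; ◇(¬q ∧ p) there: v:T, x:F. ✗
u: successors {x}; ◇(¬q ∧ p) there: x:F. ✗
v: successors {s, x}; ◇(¬q ∧ p) there: s:T, x:F. ✗
w: successors {v, w, y}; ◇(¬q ∧ p) there: v:T, w:F, y:F. ✗
x: successors {s, y}; ◇(¬q ∧ p) there: s:T, y:F. ✗
y: successors {s, v, y}; ◇(¬q ∧ p) there: s:T, v:T, y:F. ✗
— 1 world.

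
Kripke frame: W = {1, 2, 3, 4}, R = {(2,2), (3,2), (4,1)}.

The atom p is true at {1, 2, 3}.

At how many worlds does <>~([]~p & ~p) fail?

1

1: no successors, so <>~([]~p & ~p) fails. ✗
2: successors {2}; ~([]~p & ~p) there: 2:T. ✓
3: successors {2}; ~([]~p & ~p) there: 2:T. ✓
4: successors {1}; ~([]~p & ~p) there: 1:T. ✓
Satisfying worlds: {2, 3, 4}.
So <>~([]~p & ~p) fails at the other 1 world.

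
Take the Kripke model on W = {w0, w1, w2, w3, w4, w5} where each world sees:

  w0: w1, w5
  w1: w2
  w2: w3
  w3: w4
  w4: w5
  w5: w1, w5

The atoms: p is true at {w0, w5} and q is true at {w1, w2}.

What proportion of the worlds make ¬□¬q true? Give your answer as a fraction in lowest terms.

1/2

w0: □¬q is F. ✓
w1: □¬q is F. ✓
w2: □¬q is T. ✗
w3: □¬q is T. ✗
w4: □¬q is T. ✗
w5: □¬q is F. ✓
That's 3 of 6 worlds, so 3/6 = 1/2.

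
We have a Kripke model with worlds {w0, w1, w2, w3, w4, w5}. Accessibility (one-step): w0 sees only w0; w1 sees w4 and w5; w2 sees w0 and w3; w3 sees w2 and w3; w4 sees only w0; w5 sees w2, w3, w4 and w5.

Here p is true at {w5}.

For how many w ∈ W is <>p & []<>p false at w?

w0: <>p is F, []<>p is F. ✗
w1: <>p is T, []<>p is F. ✗
w2: <>p is F, []<>p is F. ✗
w3: <>p is F, []<>p is F. ✗
w4: <>p is F, []<>p is F. ✗
w5: <>p is T, []<>p is F. ✗
Satisfying worlds: ∅.
So <>p & []<>p fails at the other 6 worlds.

6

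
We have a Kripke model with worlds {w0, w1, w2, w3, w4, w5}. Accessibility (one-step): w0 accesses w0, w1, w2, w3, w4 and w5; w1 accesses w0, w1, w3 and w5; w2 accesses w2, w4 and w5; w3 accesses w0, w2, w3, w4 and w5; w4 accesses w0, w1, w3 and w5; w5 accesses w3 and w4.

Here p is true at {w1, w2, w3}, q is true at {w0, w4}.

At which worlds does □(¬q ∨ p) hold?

∅

w0: successors {w0, w1, w2, w3, w4, w5}; ¬q ∨ p there: w0:F, w1:T, w2:T, w3:T, w4:F, w5:T. ✗
w1: successors {w0, w1, w3, w5}; ¬q ∨ p there: w0:F, w1:T, w3:T, w5:T. ✗
w2: successors {w2, w4, w5}; ¬q ∨ p there: w2:T, w4:F, w5:T. ✗
w3: successors {w0, w2, w3, w4, w5}; ¬q ∨ p there: w0:F, w2:T, w3:T, w4:F, w5:T. ✗
w4: successors {w0, w1, w3, w5}; ¬q ∨ p there: w0:F, w1:T, w3:T, w5:T. ✗
w5: successors {w3, w4}; ¬q ∨ p there: w3:T, w4:F. ✗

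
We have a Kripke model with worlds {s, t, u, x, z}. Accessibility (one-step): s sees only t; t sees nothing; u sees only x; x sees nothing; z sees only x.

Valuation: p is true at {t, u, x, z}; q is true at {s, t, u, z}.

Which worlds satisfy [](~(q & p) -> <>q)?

{s, t, x}

s: successors {t}; ~(q & p) -> <>q there: t:T. ✓
t: no successors, so [](~(q & p) -> <>q) holds vacuously. ✓
u: successors {x}; ~(q & p) -> <>q there: x:F. ✗
x: no successors, so [](~(q & p) -> <>q) holds vacuously. ✓
z: successors {x}; ~(q & p) -> <>q there: x:F. ✗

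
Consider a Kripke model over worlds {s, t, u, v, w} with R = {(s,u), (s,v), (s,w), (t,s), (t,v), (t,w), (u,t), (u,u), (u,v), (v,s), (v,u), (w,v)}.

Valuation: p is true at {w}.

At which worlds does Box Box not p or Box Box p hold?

s: Box Box not p is T, Box Box p is F. ✓
t: Box Box not p is F, Box Box p is F. ✗
u: Box Box not p is F, Box Box p is F. ✗
v: Box Box not p is F, Box Box p is F. ✗
w: Box Box not p is T, Box Box p is F. ✓

{s, w}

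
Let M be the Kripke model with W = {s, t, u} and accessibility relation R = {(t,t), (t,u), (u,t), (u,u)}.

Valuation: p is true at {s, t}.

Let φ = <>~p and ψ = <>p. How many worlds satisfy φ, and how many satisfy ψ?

2 and 2

For <>~p:
s: no successors, so <>~p fails. ✗
t: successors {t, u}; ~p there: t:F, u:T. ✓
u: successors {t, u}; ~p there: t:F, u:T. ✓
— 2 worlds.
For <>p:
s: no successors, so <>p fails. ✗
t: successors {t, u}; p there: t:T, u:F. ✓
u: successors {t, u}; p there: t:T, u:F. ✓
— 2 worlds.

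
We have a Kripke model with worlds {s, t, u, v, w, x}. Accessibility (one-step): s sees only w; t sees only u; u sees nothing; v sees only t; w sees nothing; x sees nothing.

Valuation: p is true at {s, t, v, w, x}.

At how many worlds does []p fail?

s: successors {w}; p there: w:T. ✓
t: successors {u}; p there: u:F. ✗
u: no successors, so []p holds vacuously. ✓
v: successors {t}; p there: t:T. ✓
w: no successors, so []p holds vacuously. ✓
x: no successors, so []p holds vacuously. ✓
Satisfying worlds: {s, u, v, w, x}.
So []p fails at the other 1 world.

1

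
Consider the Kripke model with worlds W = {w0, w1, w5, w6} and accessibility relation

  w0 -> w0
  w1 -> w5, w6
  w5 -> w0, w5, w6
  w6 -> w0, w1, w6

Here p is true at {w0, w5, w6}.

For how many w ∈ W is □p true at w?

w0: successors {w0}; p there: w0:T. ✓
w1: successors {w5, w6}; p there: w5:T, w6:T. ✓
w5: successors {w0, w5, w6}; p there: w0:T, w5:T, w6:T. ✓
w6: successors {w0, w1, w6}; p there: w0:T, w1:F, w6:T. ✗
Satisfying worlds: {w0, w1, w5}.

3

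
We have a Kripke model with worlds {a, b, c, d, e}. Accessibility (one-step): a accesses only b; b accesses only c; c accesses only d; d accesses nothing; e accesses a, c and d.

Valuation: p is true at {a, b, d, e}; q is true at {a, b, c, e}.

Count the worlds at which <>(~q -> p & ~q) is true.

4

a: successors {b}; ~q -> p & ~q there: b:T. ✓
b: successors {c}; ~q -> p & ~q there: c:T. ✓
c: successors {d}; ~q -> p & ~q there: d:T. ✓
d: no successors, so <>(~q -> p & ~q) fails. ✗
e: successors {a, c, d}; ~q -> p & ~q there: a:T, c:T, d:T. ✓
Satisfying worlds: {a, b, c, e}.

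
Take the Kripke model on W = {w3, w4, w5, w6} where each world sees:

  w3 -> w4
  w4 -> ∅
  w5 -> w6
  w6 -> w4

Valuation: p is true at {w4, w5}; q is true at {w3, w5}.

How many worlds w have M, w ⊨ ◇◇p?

1

w3: successors {w4}; ◇p there: w4:F. ✗
w4: no successors, so ◇◇p fails. ✗
w5: successors {w6}; ◇p there: w6:T. ✓
w6: successors {w4}; ◇p there: w4:F. ✗
Satisfying worlds: {w5}.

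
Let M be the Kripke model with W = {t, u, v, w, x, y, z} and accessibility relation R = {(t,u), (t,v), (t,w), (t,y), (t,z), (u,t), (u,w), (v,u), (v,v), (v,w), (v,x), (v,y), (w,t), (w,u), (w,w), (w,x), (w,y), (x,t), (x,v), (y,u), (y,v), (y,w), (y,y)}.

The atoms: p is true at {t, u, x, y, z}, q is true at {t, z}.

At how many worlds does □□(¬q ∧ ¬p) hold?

t: successors {u, v, w, y, z}; □(¬q ∧ ¬p) there: u:F, v:F, w:F, y:F, z:T. ✗
u: successors {t, w}; □(¬q ∧ ¬p) there: t:F, w:F. ✗
v: successors {u, v, w, x, y}; □(¬q ∧ ¬p) there: u:F, v:F, w:F, x:F, y:F. ✗
w: successors {t, u, w, x, y}; □(¬q ∧ ¬p) there: t:F, u:F, w:F, x:F, y:F. ✗
x: successors {t, v}; □(¬q ∧ ¬p) there: t:F, v:F. ✗
y: successors {u, v, w, y}; □(¬q ∧ ¬p) there: u:F, v:F, w:F, y:F. ✗
z: no successors, so □□(¬q ∧ ¬p) holds vacuously. ✓
Satisfying worlds: {z}.

1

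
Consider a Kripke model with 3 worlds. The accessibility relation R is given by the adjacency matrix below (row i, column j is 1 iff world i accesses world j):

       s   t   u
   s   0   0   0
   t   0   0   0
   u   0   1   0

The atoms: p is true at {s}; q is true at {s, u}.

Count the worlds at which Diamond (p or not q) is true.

s: no successors, so Diamond (p or not q) fails. ✗
t: no successors, so Diamond (p or not q) fails. ✗
u: successors {t}; p or not q there: t:T. ✓
Satisfying worlds: {u}.

1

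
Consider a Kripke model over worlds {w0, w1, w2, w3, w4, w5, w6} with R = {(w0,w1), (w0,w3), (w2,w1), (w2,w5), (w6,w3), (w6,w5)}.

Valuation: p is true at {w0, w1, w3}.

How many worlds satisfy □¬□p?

4

w0: successors {w1, w3}; ¬□p there: w1:F, w3:F. ✗
w1: no successors, so □¬□p holds vacuously. ✓
w2: successors {w1, w5}; ¬□p there: w1:F, w5:F. ✗
w3: no successors, so □¬□p holds vacuously. ✓
w4: no successors, so □¬□p holds vacuously. ✓
w5: no successors, so □¬□p holds vacuously. ✓
w6: successors {w3, w5}; ¬□p there: w3:F, w5:F. ✗
Satisfying worlds: {w1, w3, w4, w5}.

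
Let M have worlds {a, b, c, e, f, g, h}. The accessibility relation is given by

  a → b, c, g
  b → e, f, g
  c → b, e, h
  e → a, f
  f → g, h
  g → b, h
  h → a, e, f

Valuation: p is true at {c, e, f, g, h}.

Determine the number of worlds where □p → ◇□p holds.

a: □p is F, ◇□p is T. ✓
b: □p is T, ◇□p is T. ✓
c: □p is F, ◇□p is T. ✓
e: □p is F, ◇□p is T. ✓
f: □p is T, ◇□p is F. ✗
g: □p is F, ◇□p is T. ✓
h: □p is F, ◇□p is T. ✓
Satisfying worlds: {a, b, c, e, g, h}.

6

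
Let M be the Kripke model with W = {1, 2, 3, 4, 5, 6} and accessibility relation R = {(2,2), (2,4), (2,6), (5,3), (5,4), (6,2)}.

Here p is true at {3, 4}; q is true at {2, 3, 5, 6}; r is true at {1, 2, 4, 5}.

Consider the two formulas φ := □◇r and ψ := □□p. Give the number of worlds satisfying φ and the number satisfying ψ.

For □◇r:
1: no successors, so □◇r holds vacuously. ✓
2: successors {2, 4, 6}; ◇r there: 2:T, 4:F, 6:T. ✗
3: no successors, so □◇r holds vacuously. ✓
4: no successors, so □◇r holds vacuously. ✓
5: successors {3, 4}; ◇r there: 3:F, 4:F. ✗
6: successors {2}; ◇r there: 2:T. ✓
— 4 worlds.
For □□p:
1: no successors, so □□p holds vacuously. ✓
2: successors {2, 4, 6}; □p there: 2:F, 4:T, 6:F. ✗
3: no successors, so □□p holds vacuously. ✓
4: no successors, so □□p holds vacuously. ✓
5: successors {3, 4}; □p there: 3:T, 4:T. ✓
6: successors {2}; □p there: 2:F. ✗
— 4 worlds.

4 and 4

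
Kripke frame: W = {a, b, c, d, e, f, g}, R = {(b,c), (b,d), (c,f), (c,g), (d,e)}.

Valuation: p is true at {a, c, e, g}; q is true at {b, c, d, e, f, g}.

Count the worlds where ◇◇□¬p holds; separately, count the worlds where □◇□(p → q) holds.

For ◇◇□¬p:
a: no successors, so ◇◇□¬p fails. ✗
b: successors {c, d}; ◇□¬p there: c:T, d:T. ✓
c: successors {f, g}; ◇□¬p there: f:F, g:F. ✗
d: successors {e}; ◇□¬p there: e:F. ✗
e: no successors, so ◇◇□¬p fails. ✗
f: no successors, so ◇◇□¬p fails. ✗
g: no successors, so ◇◇□¬p fails. ✗
— 1 world.
For □◇□(p → q):
a: no successors, so □◇□(p → q) holds vacuously. ✓
b: successors {c, d}; ◇□(p → q) there: c:T, d:T. ✓
c: successors {f, g}; ◇□(p → q) there: f:F, g:F. ✗
d: successors {e}; ◇□(p → q) there: e:F. ✗
e: no successors, so □◇□(p → q) holds vacuously. ✓
f: no successors, so □◇□(p → q) holds vacuously. ✓
g: no successors, so □◇□(p → q) holds vacuously. ✓
— 5 worlds.

1 and 5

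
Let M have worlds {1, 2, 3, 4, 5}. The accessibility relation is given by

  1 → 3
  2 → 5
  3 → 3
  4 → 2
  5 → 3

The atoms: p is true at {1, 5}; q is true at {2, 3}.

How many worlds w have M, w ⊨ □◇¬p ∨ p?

4

1: □◇¬p is T, p is T. ✓
2: □◇¬p is T, p is F. ✓
3: □◇¬p is T, p is F. ✓
4: □◇¬p is F, p is F. ✗
5: □◇¬p is T, p is T. ✓
Satisfying worlds: {1, 2, 3, 5}.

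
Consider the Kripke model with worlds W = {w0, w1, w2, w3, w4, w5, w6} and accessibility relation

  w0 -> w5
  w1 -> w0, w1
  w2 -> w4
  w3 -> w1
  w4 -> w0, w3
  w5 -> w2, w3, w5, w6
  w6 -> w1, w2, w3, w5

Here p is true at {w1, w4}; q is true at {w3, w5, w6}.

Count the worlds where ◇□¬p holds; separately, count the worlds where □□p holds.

6 and 0

For ◇□¬p:
w0: successors {w5}; □¬p there: w5:T. ✓
w1: successors {w0, w1}; □¬p there: w0:T, w1:F. ✓
w2: successors {w4}; □¬p there: w4:T. ✓
w3: successors {w1}; □¬p there: w1:F. ✗
w4: successors {w0, w3}; □¬p there: w0:T, w3:F. ✓
w5: successors {w2, w3, w5, w6}; □¬p there: w2:F, w3:F, w5:T, w6:F. ✓
w6: successors {w1, w2, w3, w5}; □¬p there: w1:F, w2:F, w3:F, w5:T. ✓
— 6 worlds.
For □□p:
w0: successors {w5}; □p there: w5:F. ✗
w1: successors {w0, w1}; □p there: w0:F, w1:F. ✗
w2: successors {w4}; □p there: w4:F. ✗
w3: successors {w1}; □p there: w1:F. ✗
w4: successors {w0, w3}; □p there: w0:F, w3:T. ✗
w5: successors {w2, w3, w5, w6}; □p there: w2:T, w3:T, w5:F, w6:F. ✗
w6: successors {w1, w2, w3, w5}; □p there: w1:F, w2:T, w3:T, w5:F. ✗
— 0 worlds.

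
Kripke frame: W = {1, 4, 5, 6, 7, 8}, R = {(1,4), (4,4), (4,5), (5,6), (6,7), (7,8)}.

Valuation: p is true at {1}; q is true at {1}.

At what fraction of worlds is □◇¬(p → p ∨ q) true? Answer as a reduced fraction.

1: successors {4}; ◇¬(p → p ∨ q) there: 4:F. ✗
4: successors {4, 5}; ◇¬(p → p ∨ q) there: 4:F, 5:F. ✗
5: successors {6}; ◇¬(p → p ∨ q) there: 6:F. ✗
6: successors {7}; ◇¬(p → p ∨ q) there: 7:F. ✗
7: successors {8}; ◇¬(p → p ∨ q) there: 8:F. ✗
8: no successors, so □◇¬(p → p ∨ q) holds vacuously. ✓
That's 1 of 6 worlds, so 1/6.

1/6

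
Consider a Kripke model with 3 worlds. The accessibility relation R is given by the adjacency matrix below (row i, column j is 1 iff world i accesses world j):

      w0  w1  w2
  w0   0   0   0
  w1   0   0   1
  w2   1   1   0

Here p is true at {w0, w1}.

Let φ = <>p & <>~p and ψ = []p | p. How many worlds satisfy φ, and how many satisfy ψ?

For <>p & <>~p:
w0: <>p is F, <>~p is F. ✗
w1: <>p is F, <>~p is T. ✗
w2: <>p is T, <>~p is F. ✗
— 0 worlds.
For []p | p:
w0: []p is T, p is T. ✓
w1: []p is F, p is T. ✓
w2: []p is T, p is F. ✓
— 3 worlds.

0 and 3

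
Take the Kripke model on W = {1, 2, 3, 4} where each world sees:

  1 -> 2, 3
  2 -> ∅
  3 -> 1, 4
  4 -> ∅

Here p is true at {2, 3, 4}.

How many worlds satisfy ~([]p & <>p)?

3

1: []p & <>p is T. ✗
2: []p & <>p is F. ✓
3: []p & <>p is F. ✓
4: []p & <>p is F. ✓
Satisfying worlds: {2, 3, 4}.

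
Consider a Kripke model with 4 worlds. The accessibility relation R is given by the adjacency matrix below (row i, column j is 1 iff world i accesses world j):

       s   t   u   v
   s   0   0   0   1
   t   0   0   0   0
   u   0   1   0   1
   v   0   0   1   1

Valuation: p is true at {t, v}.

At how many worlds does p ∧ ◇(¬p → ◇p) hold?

s: p is F, ◇(¬p → ◇p) is T. ✗
t: p is T, ◇(¬p → ◇p) is F. ✗
u: p is F, ◇(¬p → ◇p) is T. ✗
v: p is T, ◇(¬p → ◇p) is T. ✓
Satisfying worlds: {v}.

1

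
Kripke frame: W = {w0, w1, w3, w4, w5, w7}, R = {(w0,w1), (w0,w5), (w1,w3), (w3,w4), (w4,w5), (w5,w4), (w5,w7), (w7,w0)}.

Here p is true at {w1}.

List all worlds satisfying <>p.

{w0}

w0: successors {w1, w5}; p there: w1:T, w5:F. ✓
w1: successors {w3}; p there: w3:F. ✗
w3: successors {w4}; p there: w4:F. ✗
w4: successors {w5}; p there: w5:F. ✗
w5: successors {w4, w7}; p there: w4:F, w7:F. ✗
w7: successors {w0}; p there: w0:F. ✗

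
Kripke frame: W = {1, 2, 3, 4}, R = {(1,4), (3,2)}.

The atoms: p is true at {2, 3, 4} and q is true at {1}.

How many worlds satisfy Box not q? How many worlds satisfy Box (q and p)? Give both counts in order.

For Box not q:
1: successors {4}; not q there: 4:T. ✓
2: no successors, so Box not q holds vacuously. ✓
3: successors {2}; not q there: 2:T. ✓
4: no successors, so Box not q holds vacuously. ✓
— 4 worlds.
For Box (q and p):
1: successors {4}; q and p there: 4:F. ✗
2: no successors, so Box (q and p) holds vacuously. ✓
3: successors {2}; q and p there: 2:F. ✗
4: no successors, so Box (q and p) holds vacuously. ✓
— 2 worlds.

4 and 2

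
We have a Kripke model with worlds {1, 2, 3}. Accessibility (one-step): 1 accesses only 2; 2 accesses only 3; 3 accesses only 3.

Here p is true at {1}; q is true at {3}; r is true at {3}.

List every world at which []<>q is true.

{1, 2, 3}

1: successors {2}; <>q there: 2:T. ✓
2: successors {3}; <>q there: 3:T. ✓
3: successors {3}; <>q there: 3:T. ✓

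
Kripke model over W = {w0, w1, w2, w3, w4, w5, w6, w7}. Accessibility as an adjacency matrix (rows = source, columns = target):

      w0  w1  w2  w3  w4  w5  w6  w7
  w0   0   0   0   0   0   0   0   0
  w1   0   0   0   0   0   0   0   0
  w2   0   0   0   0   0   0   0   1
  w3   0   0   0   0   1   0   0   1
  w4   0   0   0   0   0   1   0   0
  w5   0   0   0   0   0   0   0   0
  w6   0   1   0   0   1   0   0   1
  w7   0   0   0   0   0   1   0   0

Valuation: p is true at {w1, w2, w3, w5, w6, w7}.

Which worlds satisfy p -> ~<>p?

{w0, w1, w4, w5}

w0: p is F, ~<>p is T. ✓
w1: p is T, ~<>p is T. ✓
w2: p is T, ~<>p is F. ✗
w3: p is T, ~<>p is F. ✗
w4: p is F, ~<>p is F. ✓
w5: p is T, ~<>p is T. ✓
w6: p is T, ~<>p is F. ✗
w7: p is T, ~<>p is F. ✗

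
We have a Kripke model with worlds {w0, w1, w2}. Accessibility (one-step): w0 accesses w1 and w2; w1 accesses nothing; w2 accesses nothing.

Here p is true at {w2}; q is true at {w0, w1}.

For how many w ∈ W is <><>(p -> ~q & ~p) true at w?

w0: successors {w1, w2}; <>(p -> ~q & ~p) there: w1:F, w2:F. ✗
w1: no successors, so <><>(p -> ~q & ~p) fails. ✗
w2: no successors, so <><>(p -> ~q & ~p) fails. ✗
Satisfying worlds: ∅.

0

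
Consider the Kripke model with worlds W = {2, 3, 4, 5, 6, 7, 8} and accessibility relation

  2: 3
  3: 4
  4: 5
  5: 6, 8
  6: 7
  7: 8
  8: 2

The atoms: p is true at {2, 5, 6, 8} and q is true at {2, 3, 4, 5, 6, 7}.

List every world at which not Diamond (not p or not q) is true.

2: Diamond (not p or not q) is T. ✗
3: Diamond (not p or not q) is T. ✗
4: Diamond (not p or not q) is F. ✓
5: Diamond (not p or not q) is T. ✗
6: Diamond (not p or not q) is T. ✗
7: Diamond (not p or not q) is T. ✗
8: Diamond (not p or not q) is F. ✓

{4, 8}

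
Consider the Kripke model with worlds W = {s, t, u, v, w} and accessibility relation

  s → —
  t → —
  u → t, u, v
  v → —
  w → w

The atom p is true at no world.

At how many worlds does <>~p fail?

3

s: no successors, so <>~p fails. ✗
t: no successors, so <>~p fails. ✗
u: successors {t, u, v}; ~p there: t:T, u:T, v:T. ✓
v: no successors, so <>~p fails. ✗
w: successors {w}; ~p there: w:T. ✓
Satisfying worlds: {u, w}.
So <>~p fails at the other 3 worlds.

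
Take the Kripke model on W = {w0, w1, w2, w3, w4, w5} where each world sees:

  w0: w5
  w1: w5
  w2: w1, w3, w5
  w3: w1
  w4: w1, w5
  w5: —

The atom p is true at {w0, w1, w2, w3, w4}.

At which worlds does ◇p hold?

{w2, w3, w4}

w0: successors {w5}; p there: w5:F. ✗
w1: successors {w5}; p there: w5:F. ✗
w2: successors {w1, w3, w5}; p there: w1:T, w3:T, w5:F. ✓
w3: successors {w1}; p there: w1:T. ✓
w4: successors {w1, w5}; p there: w1:T, w5:F. ✓
w5: no successors, so ◇p fails. ✗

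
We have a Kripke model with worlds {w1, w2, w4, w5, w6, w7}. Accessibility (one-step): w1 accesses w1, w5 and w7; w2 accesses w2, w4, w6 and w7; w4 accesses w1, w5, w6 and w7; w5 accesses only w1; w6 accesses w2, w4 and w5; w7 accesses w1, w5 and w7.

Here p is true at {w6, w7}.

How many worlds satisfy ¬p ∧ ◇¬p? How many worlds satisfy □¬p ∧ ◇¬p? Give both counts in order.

4 and 2

For ¬p ∧ ◇¬p:
w1: ¬p is T, ◇¬p is T. ✓
w2: ¬p is T, ◇¬p is T. ✓
w4: ¬p is T, ◇¬p is T. ✓
w5: ¬p is T, ◇¬p is T. ✓
w6: ¬p is F, ◇¬p is T. ✗
w7: ¬p is F, ◇¬p is T. ✗
— 4 worlds.
For □¬p ∧ ◇¬p:
w1: □¬p is F, ◇¬p is T. ✗
w2: □¬p is F, ◇¬p is T. ✗
w4: □¬p is F, ◇¬p is T. ✗
w5: □¬p is T, ◇¬p is T. ✓
w6: □¬p is T, ◇¬p is T. ✓
w7: □¬p is F, ◇¬p is T. ✗
— 2 worlds.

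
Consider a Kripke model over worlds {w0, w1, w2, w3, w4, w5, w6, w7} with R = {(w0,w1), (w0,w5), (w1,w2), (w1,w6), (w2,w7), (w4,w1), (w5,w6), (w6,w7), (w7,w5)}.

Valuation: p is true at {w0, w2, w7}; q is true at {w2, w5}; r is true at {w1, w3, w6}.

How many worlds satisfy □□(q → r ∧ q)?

w0: successors {w1, w5}; □(q → r ∧ q) there: w1:F, w5:T. ✗
w1: successors {w2, w6}; □(q → r ∧ q) there: w2:T, w6:T. ✓
w2: successors {w7}; □(q → r ∧ q) there: w7:F. ✗
w3: no successors, so □□(q → r ∧ q) holds vacuously. ✓
w4: successors {w1}; □(q → r ∧ q) there: w1:F. ✗
w5: successors {w6}; □(q → r ∧ q) there: w6:T. ✓
w6: successors {w7}; □(q → r ∧ q) there: w7:F. ✗
w7: successors {w5}; □(q → r ∧ q) there: w5:T. ✓
Satisfying worlds: {w1, w3, w5, w7}.

4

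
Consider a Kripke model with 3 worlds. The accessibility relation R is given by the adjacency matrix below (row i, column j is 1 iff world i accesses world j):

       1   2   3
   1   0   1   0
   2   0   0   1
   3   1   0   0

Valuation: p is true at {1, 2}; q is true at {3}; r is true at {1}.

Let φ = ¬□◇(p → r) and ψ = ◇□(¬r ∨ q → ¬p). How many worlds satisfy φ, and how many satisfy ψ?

1 and 2

For ¬□◇(p → r):
1: □◇(p → r) is T. ✗
2: □◇(p → r) is T. ✗
3: □◇(p → r) is F. ✓
— 1 world.
For ◇□(¬r ∨ q → ¬p):
1: successors {2}; □(¬r ∨ q → ¬p) there: 2:T. ✓
2: successors {3}; □(¬r ∨ q → ¬p) there: 3:T. ✓
3: successors {1}; □(¬r ∨ q → ¬p) there: 1:F. ✗
— 2 worlds.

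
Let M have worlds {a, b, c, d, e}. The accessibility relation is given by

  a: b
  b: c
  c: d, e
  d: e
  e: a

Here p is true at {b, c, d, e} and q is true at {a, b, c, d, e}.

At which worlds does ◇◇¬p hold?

{c, d}

a: successors {b}; ◇¬p there: b:F. ✗
b: successors {c}; ◇¬p there: c:F. ✗
c: successors {d, e}; ◇¬p there: d:F, e:T. ✓
d: successors {e}; ◇¬p there: e:T. ✓
e: successors {a}; ◇¬p there: a:F. ✗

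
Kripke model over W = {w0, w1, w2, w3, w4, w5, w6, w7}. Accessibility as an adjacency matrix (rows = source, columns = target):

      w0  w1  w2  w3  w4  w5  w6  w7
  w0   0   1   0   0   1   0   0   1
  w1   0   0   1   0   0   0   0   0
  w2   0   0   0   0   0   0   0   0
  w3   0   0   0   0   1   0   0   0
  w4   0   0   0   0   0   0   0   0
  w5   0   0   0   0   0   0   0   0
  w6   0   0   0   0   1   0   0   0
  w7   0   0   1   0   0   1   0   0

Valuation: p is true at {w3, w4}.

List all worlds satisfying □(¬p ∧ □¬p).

{w1, w2, w4, w5, w7}

w0: successors {w1, w4, w7}; ¬p ∧ □¬p there: w1:T, w4:F, w7:T. ✗
w1: successors {w2}; ¬p ∧ □¬p there: w2:T. ✓
w2: no successors, so □(¬p ∧ □¬p) holds vacuously. ✓
w3: successors {w4}; ¬p ∧ □¬p there: w4:F. ✗
w4: no successors, so □(¬p ∧ □¬p) holds vacuously. ✓
w5: no successors, so □(¬p ∧ □¬p) holds vacuously. ✓
w6: successors {w4}; ¬p ∧ □¬p there: w4:F. ✗
w7: successors {w2, w5}; ¬p ∧ □¬p there: w2:T, w5:T. ✓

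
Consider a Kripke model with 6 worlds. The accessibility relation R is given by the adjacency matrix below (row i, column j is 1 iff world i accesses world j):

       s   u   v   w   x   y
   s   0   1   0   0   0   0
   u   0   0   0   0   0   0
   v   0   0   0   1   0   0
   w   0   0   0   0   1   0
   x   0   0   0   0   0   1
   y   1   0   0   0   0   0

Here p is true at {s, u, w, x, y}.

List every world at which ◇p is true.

s: successors {u}; p there: u:T. ✓
u: no successors, so ◇p fails. ✗
v: successors {w}; p there: w:T. ✓
w: successors {x}; p there: x:T. ✓
x: successors {y}; p there: y:T. ✓
y: successors {s}; p there: s:T. ✓

{s, v, w, x, y}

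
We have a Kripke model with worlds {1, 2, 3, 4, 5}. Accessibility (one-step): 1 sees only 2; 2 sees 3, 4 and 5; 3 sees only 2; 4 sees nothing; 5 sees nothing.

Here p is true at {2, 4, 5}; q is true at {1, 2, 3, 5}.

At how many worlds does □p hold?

1: successors {2}; p there: 2:T. ✓
2: successors {3, 4, 5}; p there: 3:F, 4:T, 5:T. ✗
3: successors {2}; p there: 2:T. ✓
4: no successors, so □p holds vacuously. ✓
5: no successors, so □p holds vacuously. ✓
Satisfying worlds: {1, 3, 4, 5}.

4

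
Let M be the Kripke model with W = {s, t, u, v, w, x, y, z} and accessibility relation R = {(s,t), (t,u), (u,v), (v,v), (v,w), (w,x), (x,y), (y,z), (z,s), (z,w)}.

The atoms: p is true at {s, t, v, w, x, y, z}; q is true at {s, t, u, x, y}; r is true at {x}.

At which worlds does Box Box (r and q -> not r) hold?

{s, t, u, w, x, y}

s: successors {t}; Box (r and q -> not r) there: t:T. ✓
t: successors {u}; Box (r and q -> not r) there: u:T. ✓
u: successors {v}; Box (r and q -> not r) there: v:T. ✓
v: successors {v, w}; Box (r and q -> not r) there: v:T, w:F. ✗
w: successors {x}; Box (r and q -> not r) there: x:T. ✓
x: successors {y}; Box (r and q -> not r) there: y:T. ✓
y: successors {z}; Box (r and q -> not r) there: z:T. ✓
z: successors {s, w}; Box (r and q -> not r) there: s:T, w:F. ✗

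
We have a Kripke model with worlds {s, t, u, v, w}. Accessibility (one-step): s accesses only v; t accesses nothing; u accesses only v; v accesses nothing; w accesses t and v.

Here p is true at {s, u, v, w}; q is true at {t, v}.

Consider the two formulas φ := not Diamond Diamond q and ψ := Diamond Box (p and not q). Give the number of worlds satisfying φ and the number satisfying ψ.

For not Diamond Diamond q:
s: Diamond Diamond q is F. ✓
t: Diamond Diamond q is F. ✓
u: Diamond Diamond q is F. ✓
v: Diamond Diamond q is F. ✓
w: Diamond Diamond q is F. ✓
— 5 worlds.
For Diamond Box (p and not q):
s: successors {v}; Box (p and not q) there: v:T. ✓
t: no successors, so Diamond Box (p and not q) fails. ✗
u: successors {v}; Box (p and not q) there: v:T. ✓
v: no successors, so Diamond Box (p and not q) fails. ✗
w: successors {t, v}; Box (p and not q) there: t:T, v:T. ✓
— 3 worlds.

5 and 3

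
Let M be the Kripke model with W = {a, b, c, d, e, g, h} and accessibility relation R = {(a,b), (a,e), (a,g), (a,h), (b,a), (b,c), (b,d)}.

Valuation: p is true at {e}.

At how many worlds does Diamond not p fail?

a: successors {b, e, g, h}; not p there: b:T, e:F, g:T, h:T. ✓
b: successors {a, c, d}; not p there: a:T, c:T, d:T. ✓
c: no successors, so Diamond not p fails. ✗
d: no successors, so Diamond not p fails. ✗
e: no successors, so Diamond not p fails. ✗
g: no successors, so Diamond not p fails. ✗
h: no successors, so Diamond not p fails. ✗
Satisfying worlds: {a, b}.
So Diamond not p fails at the other 5 worlds.

5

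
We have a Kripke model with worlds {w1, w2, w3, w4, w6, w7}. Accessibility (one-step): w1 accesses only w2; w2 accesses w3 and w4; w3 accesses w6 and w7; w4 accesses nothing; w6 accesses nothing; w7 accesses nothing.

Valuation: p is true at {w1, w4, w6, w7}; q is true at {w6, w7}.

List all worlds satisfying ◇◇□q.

w1: successors {w2}; ◇□q there: w2:T. ✓
w2: successors {w3, w4}; ◇□q there: w3:T, w4:F. ✓
w3: successors {w6, w7}; ◇□q there: w6:F, w7:F. ✗
w4: no successors, so ◇◇□q fails. ✗
w6: no successors, so ◇◇□q fails. ✗
w7: no successors, so ◇◇□q fails. ✗

{w1, w2}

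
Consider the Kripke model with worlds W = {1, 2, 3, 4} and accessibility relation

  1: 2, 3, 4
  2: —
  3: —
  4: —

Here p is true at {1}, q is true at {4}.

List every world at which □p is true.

1: successors {2, 3, 4}; p there: 2:F, 3:F, 4:F. ✗
2: no successors, so □p holds vacuously. ✓
3: no successors, so □p holds vacuously. ✓
4: no successors, so □p holds vacuously. ✓

{2, 3, 4}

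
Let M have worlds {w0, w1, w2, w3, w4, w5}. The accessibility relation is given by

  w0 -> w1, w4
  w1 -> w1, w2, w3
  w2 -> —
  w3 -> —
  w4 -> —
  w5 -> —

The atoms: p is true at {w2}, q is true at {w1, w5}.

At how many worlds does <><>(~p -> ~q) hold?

w0: successors {w1, w4}; <>(~p -> ~q) there: w1:T, w4:F. ✓
w1: successors {w1, w2, w3}; <>(~p -> ~q) there: w1:T, w2:F, w3:F. ✓
w2: no successors, so <><>(~p -> ~q) fails. ✗
w3: no successors, so <><>(~p -> ~q) fails. ✗
w4: no successors, so <><>(~p -> ~q) fails. ✗
w5: no successors, so <><>(~p -> ~q) fails. ✗
Satisfying worlds: {w0, w1}.

2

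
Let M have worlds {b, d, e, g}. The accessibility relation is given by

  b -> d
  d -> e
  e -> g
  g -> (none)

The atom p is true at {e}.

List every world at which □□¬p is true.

{d, e, g}

b: successors {d}; □¬p there: d:F. ✗
d: successors {e}; □¬p there: e:T. ✓
e: successors {g}; □¬p there: g:T. ✓
g: no successors, so □□¬p holds vacuously. ✓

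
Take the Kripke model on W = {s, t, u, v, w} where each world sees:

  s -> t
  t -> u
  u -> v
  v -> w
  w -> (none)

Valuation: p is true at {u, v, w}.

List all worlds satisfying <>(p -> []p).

s: successors {t}; p -> []p there: t:T. ✓
t: successors {u}; p -> []p there: u:T. ✓
u: successors {v}; p -> []p there: v:T. ✓
v: successors {w}; p -> []p there: w:T. ✓
w: no successors, so <>(p -> []p) fails. ✗

{s, t, u, v}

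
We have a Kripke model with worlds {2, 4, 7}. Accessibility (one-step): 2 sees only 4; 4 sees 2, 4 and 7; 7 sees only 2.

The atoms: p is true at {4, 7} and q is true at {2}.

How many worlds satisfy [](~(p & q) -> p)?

1

2: successors {4}; ~(p & q) -> p there: 4:T. ✓
4: successors {2, 4, 7}; ~(p & q) -> p there: 2:F, 4:T, 7:T. ✗
7: successors {2}; ~(p & q) -> p there: 2:F. ✗
Satisfying worlds: {2}.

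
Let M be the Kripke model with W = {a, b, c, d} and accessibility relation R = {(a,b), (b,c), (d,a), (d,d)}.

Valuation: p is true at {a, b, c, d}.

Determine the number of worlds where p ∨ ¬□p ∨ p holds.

4

a: p is T, ¬□p ∨ p is T. ✓
b: p is T, ¬□p ∨ p is T. ✓
c: p is T, ¬□p ∨ p is T. ✓
d: p is T, ¬□p ∨ p is T. ✓
Satisfying worlds: {a, b, c, d}.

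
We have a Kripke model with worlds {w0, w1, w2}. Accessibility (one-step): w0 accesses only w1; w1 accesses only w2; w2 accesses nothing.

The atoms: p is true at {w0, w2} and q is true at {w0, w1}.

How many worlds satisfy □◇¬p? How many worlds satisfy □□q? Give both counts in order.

For □◇¬p:
w0: successors {w1}; ◇¬p there: w1:F. ✗
w1: successors {w2}; ◇¬p there: w2:F. ✗
w2: no successors, so □◇¬p holds vacuously. ✓
— 1 world.
For □□q:
w0: successors {w1}; □q there: w1:F. ✗
w1: successors {w2}; □q there: w2:T. ✓
w2: no successors, so □□q holds vacuously. ✓
— 2 worlds.

1 and 2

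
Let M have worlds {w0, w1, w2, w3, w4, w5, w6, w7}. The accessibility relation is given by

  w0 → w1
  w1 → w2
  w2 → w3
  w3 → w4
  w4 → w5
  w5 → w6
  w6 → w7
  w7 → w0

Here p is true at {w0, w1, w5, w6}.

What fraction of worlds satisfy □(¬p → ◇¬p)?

w0: successors {w1}; ¬p → ◇¬p there: w1:T. ✓
w1: successors {w2}; ¬p → ◇¬p there: w2:T. ✓
w2: successors {w3}; ¬p → ◇¬p there: w3:T. ✓
w3: successors {w4}; ¬p → ◇¬p there: w4:F. ✗
w4: successors {w5}; ¬p → ◇¬p there: w5:T. ✓
w5: successors {w6}; ¬p → ◇¬p there: w6:T. ✓
w6: successors {w7}; ¬p → ◇¬p there: w7:F. ✗
w7: successors {w0}; ¬p → ◇¬p there: w0:T. ✓
That's 6 of 8 worlds, so 6/8 = 3/4.

3/4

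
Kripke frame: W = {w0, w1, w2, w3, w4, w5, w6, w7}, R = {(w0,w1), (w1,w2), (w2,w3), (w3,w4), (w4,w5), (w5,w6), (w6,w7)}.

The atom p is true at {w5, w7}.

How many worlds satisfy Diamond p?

w0: successors {w1}; p there: w1:F. ✗
w1: successors {w2}; p there: w2:F. ✗
w2: successors {w3}; p there: w3:F. ✗
w3: successors {w4}; p there: w4:F. ✗
w4: successors {w5}; p there: w5:T. ✓
w5: successors {w6}; p there: w6:F. ✗
w6: successors {w7}; p there: w7:T. ✓
w7: no successors, so Diamond p fails. ✗
Satisfying worlds: {w4, w6}.

2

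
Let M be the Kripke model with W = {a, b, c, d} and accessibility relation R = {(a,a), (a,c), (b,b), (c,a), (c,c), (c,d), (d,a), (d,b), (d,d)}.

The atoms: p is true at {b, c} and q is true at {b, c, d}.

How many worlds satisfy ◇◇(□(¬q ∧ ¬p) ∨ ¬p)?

3

a: successors {a, c}; ◇(□(¬q ∧ ¬p) ∨ ¬p) there: a:T, c:T. ✓
b: successors {b}; ◇(□(¬q ∧ ¬p) ∨ ¬p) there: b:F. ✗
c: successors {a, c, d}; ◇(□(¬q ∧ ¬p) ∨ ¬p) there: a:T, c:T, d:T. ✓
d: successors {a, b, d}; ◇(□(¬q ∧ ¬p) ∨ ¬p) there: a:T, b:F, d:T. ✓
Satisfying worlds: {a, c, d}.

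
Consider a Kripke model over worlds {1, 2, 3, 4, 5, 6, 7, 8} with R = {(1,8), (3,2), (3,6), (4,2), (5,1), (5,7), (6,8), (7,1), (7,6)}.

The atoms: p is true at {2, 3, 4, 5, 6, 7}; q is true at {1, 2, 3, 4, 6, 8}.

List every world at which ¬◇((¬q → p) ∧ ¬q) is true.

{1, 2, 3, 4, 6, 7, 8}

1: ◇((¬q → p) ∧ ¬q) is F. ✓
2: ◇((¬q → p) ∧ ¬q) is F. ✓
3: ◇((¬q → p) ∧ ¬q) is F. ✓
4: ◇((¬q → p) ∧ ¬q) is F. ✓
5: ◇((¬q → p) ∧ ¬q) is T. ✗
6: ◇((¬q → p) ∧ ¬q) is F. ✓
7: ◇((¬q → p) ∧ ¬q) is F. ✓
8: ◇((¬q → p) ∧ ¬q) is F. ✓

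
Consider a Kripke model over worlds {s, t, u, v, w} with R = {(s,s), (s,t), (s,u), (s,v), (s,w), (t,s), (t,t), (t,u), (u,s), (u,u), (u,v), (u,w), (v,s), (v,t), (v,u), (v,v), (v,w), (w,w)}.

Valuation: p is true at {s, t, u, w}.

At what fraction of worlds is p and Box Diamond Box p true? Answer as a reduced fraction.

4/5

s: p is T, Box Diamond Box p is T. ✓
t: p is T, Box Diamond Box p is T. ✓
u: p is T, Box Diamond Box p is T. ✓
v: p is F, Box Diamond Box p is T. ✗
w: p is T, Box Diamond Box p is T. ✓
That's 4 of 5 worlds, so 4/5.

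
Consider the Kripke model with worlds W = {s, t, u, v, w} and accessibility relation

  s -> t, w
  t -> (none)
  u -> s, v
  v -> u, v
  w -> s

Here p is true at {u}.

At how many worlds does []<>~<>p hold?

4

s: successors {t, w}; <>~<>p there: t:F, w:T. ✗
t: no successors, so []<>~<>p holds vacuously. ✓
u: successors {s, v}; <>~<>p there: s:T, v:T. ✓
v: successors {u, v}; <>~<>p there: u:T, v:T. ✓
w: successors {s}; <>~<>p there: s:T. ✓
Satisfying worlds: {t, u, v, w}.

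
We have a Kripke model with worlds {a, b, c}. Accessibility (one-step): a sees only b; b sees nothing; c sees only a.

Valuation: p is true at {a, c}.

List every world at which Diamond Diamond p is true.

a: successors {b}; Diamond p there: b:F. ✗
b: no successors, so Diamond Diamond p fails. ✗
c: successors {a}; Diamond p there: a:F. ✗

∅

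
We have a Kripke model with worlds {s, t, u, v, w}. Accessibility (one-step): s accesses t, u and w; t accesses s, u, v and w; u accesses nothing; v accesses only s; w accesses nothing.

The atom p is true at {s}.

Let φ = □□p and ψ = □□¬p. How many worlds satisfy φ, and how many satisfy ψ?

2 and 3

For □□p:
s: successors {t, u, w}; □p there: t:F, u:T, w:T. ✗
t: successors {s, u, v, w}; □p there: s:F, u:T, v:T, w:T. ✗
u: no successors, so □□p holds vacuously. ✓
v: successors {s}; □p there: s:F. ✗
w: no successors, so □□p holds vacuously. ✓
— 2 worlds.
For □□¬p:
s: successors {t, u, w}; □¬p there: t:F, u:T, w:T. ✗
t: successors {s, u, v, w}; □¬p there: s:T, u:T, v:F, w:T. ✗
u: no successors, so □□¬p holds vacuously. ✓
v: successors {s}; □¬p there: s:T. ✓
w: no successors, so □□¬p holds vacuously. ✓
— 3 worlds.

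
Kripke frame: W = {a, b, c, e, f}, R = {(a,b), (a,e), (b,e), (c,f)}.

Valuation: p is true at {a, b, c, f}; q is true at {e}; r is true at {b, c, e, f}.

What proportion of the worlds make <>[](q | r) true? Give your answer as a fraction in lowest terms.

a: successors {b, e}; [](q | r) there: b:T, e:T. ✓
b: successors {e}; [](q | r) there: e:T. ✓
c: successors {f}; [](q | r) there: f:T. ✓
e: no successors, so <>[](q | r) fails. ✗
f: no successors, so <>[](q | r) fails. ✗
That's 3 of 5 worlds, so 3/5.

3/5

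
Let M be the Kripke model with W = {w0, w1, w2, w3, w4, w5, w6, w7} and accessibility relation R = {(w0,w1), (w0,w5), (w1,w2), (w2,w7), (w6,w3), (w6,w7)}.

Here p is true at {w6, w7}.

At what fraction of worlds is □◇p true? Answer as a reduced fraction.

5/8

w0: successors {w1, w5}; ◇p there: w1:F, w5:F. ✗
w1: successors {w2}; ◇p there: w2:T. ✓
w2: successors {w7}; ◇p there: w7:F. ✗
w3: no successors, so □◇p holds vacuously. ✓
w4: no successors, so □◇p holds vacuously. ✓
w5: no successors, so □◇p holds vacuously. ✓
w6: successors {w3, w7}; ◇p there: w3:F, w7:F. ✗
w7: no successors, so □◇p holds vacuously. ✓
That's 5 of 8 worlds, so 5/8.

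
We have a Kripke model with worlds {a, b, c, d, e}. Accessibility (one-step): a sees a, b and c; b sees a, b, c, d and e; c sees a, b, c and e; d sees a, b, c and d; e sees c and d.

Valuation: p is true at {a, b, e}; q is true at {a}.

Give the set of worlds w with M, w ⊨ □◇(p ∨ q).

a: successors {a, b, c}; ◇(p ∨ q) there: a:T, b:T, c:T. ✓
b: successors {a, b, c, d, e}; ◇(p ∨ q) there: a:T, b:T, c:T, d:T, e:F. ✗
c: successors {a, b, c, e}; ◇(p ∨ q) there: a:T, b:T, c:T, e:F. ✗
d: successors {a, b, c, d}; ◇(p ∨ q) there: a:T, b:T, c:T, d:T. ✓
e: successors {c, d}; ◇(p ∨ q) there: c:T, d:T. ✓

{a, d, e}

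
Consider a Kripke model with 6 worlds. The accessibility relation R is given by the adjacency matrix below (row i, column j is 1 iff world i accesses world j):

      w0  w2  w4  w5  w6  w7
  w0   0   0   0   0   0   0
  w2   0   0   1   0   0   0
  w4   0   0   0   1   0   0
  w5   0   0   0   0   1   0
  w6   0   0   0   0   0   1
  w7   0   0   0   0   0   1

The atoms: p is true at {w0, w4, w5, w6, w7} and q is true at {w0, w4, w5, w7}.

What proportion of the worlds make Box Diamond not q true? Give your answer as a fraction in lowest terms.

w0: no successors, so Box Diamond not q holds vacuously. ✓
w2: successors {w4}; Diamond not q there: w4:F. ✗
w4: successors {w5}; Diamond not q there: w5:T. ✓
w5: successors {w6}; Diamond not q there: w6:F. ✗
w6: successors {w7}; Diamond not q there: w7:F. ✗
w7: successors {w7}; Diamond not q there: w7:F. ✗
That's 2 of 6 worlds, so 2/6 = 1/3.

1/3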